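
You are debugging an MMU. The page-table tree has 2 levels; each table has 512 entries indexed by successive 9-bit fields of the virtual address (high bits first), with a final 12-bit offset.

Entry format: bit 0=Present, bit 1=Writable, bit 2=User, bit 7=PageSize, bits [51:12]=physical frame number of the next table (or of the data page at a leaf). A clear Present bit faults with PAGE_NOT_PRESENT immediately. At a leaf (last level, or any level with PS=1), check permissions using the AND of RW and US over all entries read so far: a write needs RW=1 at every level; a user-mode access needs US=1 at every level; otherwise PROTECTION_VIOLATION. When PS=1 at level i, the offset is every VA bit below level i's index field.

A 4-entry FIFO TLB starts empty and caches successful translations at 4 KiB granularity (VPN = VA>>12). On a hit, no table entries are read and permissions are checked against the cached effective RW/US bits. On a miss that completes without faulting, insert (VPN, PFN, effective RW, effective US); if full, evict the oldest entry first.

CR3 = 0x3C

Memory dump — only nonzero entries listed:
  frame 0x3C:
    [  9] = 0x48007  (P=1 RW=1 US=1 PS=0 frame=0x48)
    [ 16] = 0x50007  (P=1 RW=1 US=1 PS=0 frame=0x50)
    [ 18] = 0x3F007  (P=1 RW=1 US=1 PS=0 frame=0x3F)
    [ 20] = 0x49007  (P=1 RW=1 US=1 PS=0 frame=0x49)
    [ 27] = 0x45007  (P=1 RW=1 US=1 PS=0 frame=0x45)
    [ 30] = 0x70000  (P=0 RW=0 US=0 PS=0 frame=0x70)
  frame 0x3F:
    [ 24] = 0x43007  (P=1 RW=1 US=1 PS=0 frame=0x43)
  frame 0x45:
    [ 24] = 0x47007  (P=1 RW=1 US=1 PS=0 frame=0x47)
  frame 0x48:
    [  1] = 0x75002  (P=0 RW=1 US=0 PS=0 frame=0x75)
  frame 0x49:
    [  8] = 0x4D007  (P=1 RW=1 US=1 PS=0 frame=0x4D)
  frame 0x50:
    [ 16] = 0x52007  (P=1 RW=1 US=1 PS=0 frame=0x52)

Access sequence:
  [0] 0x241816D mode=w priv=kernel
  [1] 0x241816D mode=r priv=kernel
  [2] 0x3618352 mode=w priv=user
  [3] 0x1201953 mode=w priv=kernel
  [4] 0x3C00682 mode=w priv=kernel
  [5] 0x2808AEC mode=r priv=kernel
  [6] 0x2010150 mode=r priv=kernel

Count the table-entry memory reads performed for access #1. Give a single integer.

Walk each access:
#0 VA=0x241816D (w,kernel):
  lvl0: tbl 0x3C, slot 18 ⇒ 0x3F007 (P1/RW1/US1/PS0)
  lvl1: tbl 0x3F, slot 24 ⇒ 0x43007 (P1/RW1/US1/PS0)
  → PA=0x4316D  (2 entries read)
#1 VA=0x241816D (r,kernel):
  TLB hit vpn=0x2418 → PA=0x4316D
#2 VA=0x3618352 (w,user):
  lvl0: tbl 0x3C, slot 27 ⇒ 0x45007 (P1/RW1/US1/PS0)
  lvl1: tbl 0x45, slot 24 ⇒ 0x47007 (P1/RW1/US1/PS0)
  → PA=0x47352  (2 entries read)
#3 VA=0x1201953 (w,kernel):
  lvl0: tbl 0x3C, slot 9 ⇒ 0x48007 (P1/RW1/US1/PS0)
  lvl1: tbl 0x48, slot 1 ⇒ 0x75002 (P0/RW1/US0/PS0)
  → PAGE_NOT_PRESENT  (2 entries read)
#4 VA=0x3C00682 (w,kernel):
  lvl0: tbl 0x3C, slot 30 ⇒ 0x70000 (P0/RW0/US0/PS0)
  → PAGE_NOT_PRESENT  (1 entries read)
#5 VA=0x2808AEC (r,kernel):
  lvl0: tbl 0x3C, slot 20 ⇒ 0x49007 (P1/RW1/US1/PS0)
  lvl1: tbl 0x49, slot 8 ⇒ 0x4D007 (P1/RW1/US1/PS0)
  → PA=0x4DAEC  (2 entries read)
#6 VA=0x2010150 (r,kernel):
  lvl0: tbl 0x3C, slot 16 ⇒ 0x50007 (P1/RW1/US1/PS0)
  lvl1: tbl 0x50, slot 16 ⇒ 0x52007 (P1/RW1/US1/PS0)
  → PA=0x52150  (2 entries read)

Entries read for #1: 0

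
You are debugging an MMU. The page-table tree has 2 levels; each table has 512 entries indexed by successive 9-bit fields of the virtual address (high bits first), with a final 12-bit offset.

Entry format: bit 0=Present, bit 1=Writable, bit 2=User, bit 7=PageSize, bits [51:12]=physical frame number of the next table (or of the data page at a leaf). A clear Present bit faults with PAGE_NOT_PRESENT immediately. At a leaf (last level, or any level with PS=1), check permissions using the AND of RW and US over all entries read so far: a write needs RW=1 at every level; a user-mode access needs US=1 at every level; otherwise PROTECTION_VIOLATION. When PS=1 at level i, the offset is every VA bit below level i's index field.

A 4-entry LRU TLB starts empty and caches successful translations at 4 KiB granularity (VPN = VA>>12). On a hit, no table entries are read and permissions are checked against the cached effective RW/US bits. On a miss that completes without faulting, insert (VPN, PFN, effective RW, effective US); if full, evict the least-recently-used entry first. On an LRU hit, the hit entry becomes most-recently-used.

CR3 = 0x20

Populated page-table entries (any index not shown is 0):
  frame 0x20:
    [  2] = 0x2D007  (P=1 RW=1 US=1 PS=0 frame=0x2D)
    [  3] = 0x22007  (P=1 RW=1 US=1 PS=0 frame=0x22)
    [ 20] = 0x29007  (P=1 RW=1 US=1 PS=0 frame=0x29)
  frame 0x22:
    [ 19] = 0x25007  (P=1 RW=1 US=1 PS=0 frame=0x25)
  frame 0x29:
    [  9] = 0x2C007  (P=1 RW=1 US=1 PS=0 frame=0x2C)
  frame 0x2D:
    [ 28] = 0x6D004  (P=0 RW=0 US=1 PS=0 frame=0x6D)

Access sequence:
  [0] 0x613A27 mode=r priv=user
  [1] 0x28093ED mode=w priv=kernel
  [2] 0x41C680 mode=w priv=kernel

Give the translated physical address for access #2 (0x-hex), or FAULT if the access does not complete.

Trace:
#0 VA=0x613A27 (r,user):
  L0: frame=0x20 idx=3 entry=0x22007 [P=1 RW=1 US=1 PS=0]
  L1: frame=0x22 idx=19 entry=0x25007 [P=1 RW=1 US=1 PS=0]
  → PA=0x25A27  (2 entries read)
#1 VA=0x28093ED (w,kernel):
  L0: frame=0x20 idx=20 entry=0x29007 [P=1 RW=1 US=1 PS=0]
  L1: frame=0x29 idx=9 entry=0x2C007 [P=1 RW=1 US=1 PS=0]
  → PA=0x2C3ED  (2 entries read)
#2 VA=0x41C680 (w,kernel):
  L0: frame=0x20 idx=2 entry=0x2D007 [P=1 RW=1 US=1 PS=0]
  L1: frame=0x2D idx=28 entry=0x6D004 [P=0 RW=0 US=1 PS=0]
  → PAGE_NOT_PRESENT  (2 entries read)

Access #2 PA: FAULT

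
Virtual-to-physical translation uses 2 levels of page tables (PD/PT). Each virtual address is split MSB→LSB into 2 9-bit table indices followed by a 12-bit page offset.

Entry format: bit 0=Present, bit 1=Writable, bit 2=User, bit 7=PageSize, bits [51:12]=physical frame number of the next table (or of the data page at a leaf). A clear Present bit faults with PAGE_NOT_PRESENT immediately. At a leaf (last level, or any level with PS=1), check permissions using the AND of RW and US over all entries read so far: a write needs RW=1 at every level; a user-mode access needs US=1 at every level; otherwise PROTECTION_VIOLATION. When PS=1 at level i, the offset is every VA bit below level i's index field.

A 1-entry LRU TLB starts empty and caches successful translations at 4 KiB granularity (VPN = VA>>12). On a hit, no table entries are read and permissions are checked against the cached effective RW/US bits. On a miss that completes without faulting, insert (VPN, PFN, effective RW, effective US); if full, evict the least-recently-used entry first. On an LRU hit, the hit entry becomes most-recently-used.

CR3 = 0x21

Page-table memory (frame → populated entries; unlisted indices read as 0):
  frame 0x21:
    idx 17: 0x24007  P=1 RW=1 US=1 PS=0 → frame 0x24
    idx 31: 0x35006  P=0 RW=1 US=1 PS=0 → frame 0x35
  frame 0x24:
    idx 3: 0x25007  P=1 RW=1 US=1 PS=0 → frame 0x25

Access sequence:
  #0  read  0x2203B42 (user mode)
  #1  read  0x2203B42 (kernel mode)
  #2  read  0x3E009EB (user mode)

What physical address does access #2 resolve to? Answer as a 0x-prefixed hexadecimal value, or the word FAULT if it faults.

Trace:
#0 VA=0x2203B42 (r,user):
  lvl0: tbl 0x21, slot 17 ⇒ 0x24007 (P1/RW1/US1/PS0)
  lvl1: tbl 0x24, slot 3 ⇒ 0x25007 (P1/RW1/US1/PS0)
  → PA=0x25B42  (2 entries read)
#1 VA=0x2203B42 (r,kernel):
  TLB hit vpn=0x2203 → PA=0x25B42
#2 VA=0x3E009EB (r,user):
  lvl0: tbl 0x21, slot 31 ⇒ 0x35006 (P0/RW1/US1/PS0)
  ✗ PAGE_NOT_PRESENT  [1 reads]

Access #2 PA: FAULT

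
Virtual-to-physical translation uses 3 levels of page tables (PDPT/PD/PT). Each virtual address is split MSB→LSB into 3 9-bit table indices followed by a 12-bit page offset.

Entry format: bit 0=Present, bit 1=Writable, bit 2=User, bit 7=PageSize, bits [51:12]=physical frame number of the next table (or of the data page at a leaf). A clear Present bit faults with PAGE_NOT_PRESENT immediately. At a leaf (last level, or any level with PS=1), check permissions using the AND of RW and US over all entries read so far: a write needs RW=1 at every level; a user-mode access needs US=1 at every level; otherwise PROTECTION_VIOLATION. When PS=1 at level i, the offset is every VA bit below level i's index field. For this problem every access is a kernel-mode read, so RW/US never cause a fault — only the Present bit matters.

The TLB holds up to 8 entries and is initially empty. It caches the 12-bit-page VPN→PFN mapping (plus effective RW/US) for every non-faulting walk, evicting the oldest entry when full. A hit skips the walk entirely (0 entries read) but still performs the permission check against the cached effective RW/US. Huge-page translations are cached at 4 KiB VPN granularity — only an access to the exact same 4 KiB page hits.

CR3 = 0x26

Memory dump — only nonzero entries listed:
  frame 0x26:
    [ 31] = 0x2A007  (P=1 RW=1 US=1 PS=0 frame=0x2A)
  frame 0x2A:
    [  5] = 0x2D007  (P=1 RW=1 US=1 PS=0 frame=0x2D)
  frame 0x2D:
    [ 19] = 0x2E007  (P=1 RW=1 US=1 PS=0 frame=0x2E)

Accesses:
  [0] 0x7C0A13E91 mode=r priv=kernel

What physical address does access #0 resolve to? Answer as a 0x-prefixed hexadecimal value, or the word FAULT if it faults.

Walk each access:
#0 VA=0x7C0A13E91 (r,kernel):
  [0] read 0x26 idx=31: raw=0x2A007 flags P=1 W=1 U=1 S=0
  [1] read 0x2A idx=5: raw=0x2D007 flags P=1 W=1 U=1 S=0
  [2] read 0x2D idx=19: raw=0x2E007 flags P=1 W=1 U=1 S=0
  → PA=0x2EE91  (3 entries read)

Access #0 PA: 0x2EE91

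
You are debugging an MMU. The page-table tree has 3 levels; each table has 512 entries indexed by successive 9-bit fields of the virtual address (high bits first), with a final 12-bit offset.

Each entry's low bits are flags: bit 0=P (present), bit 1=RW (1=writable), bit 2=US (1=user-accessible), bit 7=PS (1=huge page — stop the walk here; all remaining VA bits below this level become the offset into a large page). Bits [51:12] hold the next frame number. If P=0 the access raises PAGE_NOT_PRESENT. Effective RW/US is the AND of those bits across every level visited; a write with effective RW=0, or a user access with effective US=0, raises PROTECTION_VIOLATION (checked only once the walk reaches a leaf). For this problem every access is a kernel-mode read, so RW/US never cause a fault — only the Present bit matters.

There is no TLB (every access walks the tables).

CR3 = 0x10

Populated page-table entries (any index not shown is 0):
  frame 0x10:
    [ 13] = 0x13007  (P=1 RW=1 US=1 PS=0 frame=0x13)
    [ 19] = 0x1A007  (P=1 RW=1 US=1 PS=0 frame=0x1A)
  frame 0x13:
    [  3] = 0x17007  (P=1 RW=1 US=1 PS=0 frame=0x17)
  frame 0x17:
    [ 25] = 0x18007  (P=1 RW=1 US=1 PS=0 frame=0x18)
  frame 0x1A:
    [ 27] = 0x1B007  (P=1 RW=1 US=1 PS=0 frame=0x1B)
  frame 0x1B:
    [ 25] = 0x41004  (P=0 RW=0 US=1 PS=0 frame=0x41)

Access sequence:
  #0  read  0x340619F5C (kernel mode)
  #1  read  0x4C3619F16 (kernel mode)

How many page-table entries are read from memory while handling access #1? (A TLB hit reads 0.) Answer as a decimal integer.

Trace:
#0 VA=0x340619F5C (r,kernel):
  [0] read 0x10 idx=13: raw=0x13007 flags P=1 W=1 U=1 S=0
  [1] read 0x13 idx=3: raw=0x17007 flags P=1 W=1 U=1 S=0
  [2] read 0x17 idx=25: raw=0x18007 flags P=1 W=1 U=1 S=0
  ✓ 0x18F5C  — 3 lookups
#1 VA=0x4C3619F16 (r,kernel):
  [0] read 0x10 idx=19: raw=0x1A007 flags P=1 W=1 U=1 S=0
  [1] read 0x1A idx=27: raw=0x1B007 flags P=1 W=1 U=1 S=0
  [2] read 0x1B idx=25: raw=0x41004 flags P=0 W=0 U=1 S=0
  → PAGE_NOT_PRESENT  (3 entries read)

Entries read for #1: 3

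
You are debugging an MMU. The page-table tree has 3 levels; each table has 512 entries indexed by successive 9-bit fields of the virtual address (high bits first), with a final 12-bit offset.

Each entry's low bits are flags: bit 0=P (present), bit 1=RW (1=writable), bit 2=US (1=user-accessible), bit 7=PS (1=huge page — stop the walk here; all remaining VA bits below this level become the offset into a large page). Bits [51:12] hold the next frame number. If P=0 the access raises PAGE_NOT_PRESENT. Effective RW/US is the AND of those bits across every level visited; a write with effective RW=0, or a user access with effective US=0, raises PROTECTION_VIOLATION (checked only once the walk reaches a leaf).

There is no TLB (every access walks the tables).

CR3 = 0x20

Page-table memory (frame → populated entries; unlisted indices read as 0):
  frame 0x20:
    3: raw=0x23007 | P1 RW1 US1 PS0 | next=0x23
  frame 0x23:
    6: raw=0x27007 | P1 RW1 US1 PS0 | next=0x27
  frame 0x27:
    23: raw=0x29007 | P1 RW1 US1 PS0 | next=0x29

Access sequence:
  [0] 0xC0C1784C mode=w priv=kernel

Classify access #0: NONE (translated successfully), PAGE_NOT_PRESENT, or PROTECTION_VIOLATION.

Trace:
#0 VA=0xC0C1784C (w,kernel):
  [0] read 0x20 idx=3: raw=0x23007 flags P=1 W=1 U=1 S=0
  [1] read 0x23 idx=6: raw=0x27007 flags P=1 W=1 U=1 S=0
  [2] read 0x27 idx=23: raw=0x29007 flags P=1 W=1 U=1 S=0
  ⇒ phys 0x2984C  [3 reads]

Access #0 fault: NONE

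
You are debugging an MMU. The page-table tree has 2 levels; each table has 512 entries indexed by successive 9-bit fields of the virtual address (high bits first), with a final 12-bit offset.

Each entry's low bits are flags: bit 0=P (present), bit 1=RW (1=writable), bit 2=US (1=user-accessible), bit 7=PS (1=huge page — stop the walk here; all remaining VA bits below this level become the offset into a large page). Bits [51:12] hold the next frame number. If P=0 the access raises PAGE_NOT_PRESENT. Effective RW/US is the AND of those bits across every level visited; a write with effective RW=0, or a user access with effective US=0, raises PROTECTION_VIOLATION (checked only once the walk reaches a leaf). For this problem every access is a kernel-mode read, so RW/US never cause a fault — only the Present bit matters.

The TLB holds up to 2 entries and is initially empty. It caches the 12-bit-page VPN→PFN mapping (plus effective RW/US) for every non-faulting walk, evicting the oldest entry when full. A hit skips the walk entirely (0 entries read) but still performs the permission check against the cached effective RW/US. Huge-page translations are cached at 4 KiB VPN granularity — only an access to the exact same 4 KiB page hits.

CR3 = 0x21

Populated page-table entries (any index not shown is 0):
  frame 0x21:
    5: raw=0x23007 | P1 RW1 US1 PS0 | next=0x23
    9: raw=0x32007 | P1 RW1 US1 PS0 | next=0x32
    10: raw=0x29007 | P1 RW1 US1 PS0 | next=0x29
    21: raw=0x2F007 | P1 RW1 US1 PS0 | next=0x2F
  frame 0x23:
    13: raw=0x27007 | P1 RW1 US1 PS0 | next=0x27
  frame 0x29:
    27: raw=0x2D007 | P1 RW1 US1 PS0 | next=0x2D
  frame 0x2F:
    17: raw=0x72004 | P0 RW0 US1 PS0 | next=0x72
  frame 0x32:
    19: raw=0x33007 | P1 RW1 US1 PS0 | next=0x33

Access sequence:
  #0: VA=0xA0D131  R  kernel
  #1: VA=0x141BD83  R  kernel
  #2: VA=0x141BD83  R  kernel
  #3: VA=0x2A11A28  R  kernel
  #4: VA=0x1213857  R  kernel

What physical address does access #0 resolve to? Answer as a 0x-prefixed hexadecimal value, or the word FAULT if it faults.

Trace:
#0 VA=0xA0D131 (r,kernel):
  L0: frame=0x21 idx=5 entry=0x23007 [P=1 RW=1 US=1 PS=0]
  L1: frame=0x23 idx=13 entry=0x27007 [P=1 RW=1 US=1 PS=0]
  ⇒ phys 0x27131  [2 reads]
#1 VA=0x141BD83 (r,kernel):
  L0: frame=0x21 idx=10 entry=0x29007 [P=1 RW=1 US=1 PS=0]
  L1: frame=0x29 idx=27 entry=0x2D007 [P=1 RW=1 US=1 PS=0]
  ⇒ phys 0x2DD83  [2 reads]
#2 VA=0x141BD83 (r,kernel):
  TLB hit vpn=0x141B → PA=0x2DD83
#3 VA=0x2A11A28 (r,kernel):
  L0: frame=0x21 idx=21 entry=0x2F007 [P=1 RW=1 US=1 PS=0]
  L1: frame=0x2F idx=17 entry=0x72004 [P=0 RW=0 US=1 PS=0]
  → PAGE_NOT_PRESENT  (2 entries read)
#4 VA=0x1213857 (r,kernel):
  L0: frame=0x21 idx=9 entry=0x32007 [P=1 RW=1 US=1 PS=0]
  L1: frame=0x32 idx=19 entry=0x33007 [P=1 RW=1 US=1 PS=0]
  ⇒ phys 0x33857  [2 reads]

Access #0 PA: 0x27131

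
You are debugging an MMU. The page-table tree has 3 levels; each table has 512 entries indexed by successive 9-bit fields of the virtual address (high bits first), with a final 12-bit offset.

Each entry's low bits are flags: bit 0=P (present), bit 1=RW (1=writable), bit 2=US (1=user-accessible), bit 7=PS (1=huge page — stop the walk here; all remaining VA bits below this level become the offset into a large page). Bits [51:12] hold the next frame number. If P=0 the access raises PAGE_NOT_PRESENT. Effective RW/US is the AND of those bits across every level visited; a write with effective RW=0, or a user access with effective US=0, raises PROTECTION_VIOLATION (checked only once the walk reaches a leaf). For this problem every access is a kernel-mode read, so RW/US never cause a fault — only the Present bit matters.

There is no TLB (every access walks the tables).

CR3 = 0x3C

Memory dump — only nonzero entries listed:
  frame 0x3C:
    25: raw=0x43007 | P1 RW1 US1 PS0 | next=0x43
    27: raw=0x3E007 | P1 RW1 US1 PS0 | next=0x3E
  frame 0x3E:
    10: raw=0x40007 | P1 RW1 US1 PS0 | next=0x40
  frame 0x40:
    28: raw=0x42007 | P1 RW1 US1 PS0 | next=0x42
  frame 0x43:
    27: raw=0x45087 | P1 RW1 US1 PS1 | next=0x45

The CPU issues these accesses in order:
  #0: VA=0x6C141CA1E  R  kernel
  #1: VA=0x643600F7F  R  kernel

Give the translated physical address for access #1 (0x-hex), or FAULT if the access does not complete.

Walk each access:
#0 VA=0x6C141CA1E (r,kernel):
  L0: frame=0x3C idx=27 entry=0x3E007 [P=1 RW=1 US=1 PS=0]
  L1: frame=0x3E idx=10 entry=0x40007 [P=1 RW=1 US=1 PS=0]
  L2: frame=0x40 idx=28 entry=0x42007 [P=1 RW=1 US=1 PS=0]
  ✓ 0x42A1E  — 3 lookups
#1 VA=0x643600F7F (r,kernel):
  L0: frame=0x3C idx=25 entry=0x43007 [P=1 RW=1 US=1 PS=0]
  L1: frame=0x43 idx=27 entry=0x45087 [P=1 RW=1 US=1 PS=1]
  ✓ 0x45F7F (huge @L1)  — 2 lookups

Access #1 PA: 0x45F7F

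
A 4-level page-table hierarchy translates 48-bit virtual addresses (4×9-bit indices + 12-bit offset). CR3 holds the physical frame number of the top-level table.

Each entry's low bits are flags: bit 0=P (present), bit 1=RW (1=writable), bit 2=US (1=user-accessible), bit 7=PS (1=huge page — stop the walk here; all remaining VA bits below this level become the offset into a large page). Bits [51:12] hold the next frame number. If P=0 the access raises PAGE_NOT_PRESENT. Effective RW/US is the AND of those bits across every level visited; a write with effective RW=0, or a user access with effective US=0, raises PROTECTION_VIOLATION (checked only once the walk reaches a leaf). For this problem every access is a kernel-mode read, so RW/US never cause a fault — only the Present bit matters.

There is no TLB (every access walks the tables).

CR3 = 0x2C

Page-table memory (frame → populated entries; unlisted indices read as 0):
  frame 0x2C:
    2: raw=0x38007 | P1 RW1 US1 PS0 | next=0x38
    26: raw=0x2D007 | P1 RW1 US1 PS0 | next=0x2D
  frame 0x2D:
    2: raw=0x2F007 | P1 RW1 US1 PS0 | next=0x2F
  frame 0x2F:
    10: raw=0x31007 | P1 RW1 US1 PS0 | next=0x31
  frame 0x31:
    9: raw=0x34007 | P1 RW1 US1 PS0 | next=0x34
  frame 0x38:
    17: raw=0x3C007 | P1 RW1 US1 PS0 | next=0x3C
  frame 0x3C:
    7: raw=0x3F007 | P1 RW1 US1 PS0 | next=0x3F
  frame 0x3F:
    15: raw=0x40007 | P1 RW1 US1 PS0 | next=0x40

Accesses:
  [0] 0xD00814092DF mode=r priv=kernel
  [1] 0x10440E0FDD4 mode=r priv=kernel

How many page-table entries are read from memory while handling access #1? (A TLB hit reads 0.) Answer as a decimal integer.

Trace:
#0 VA=0xD00814092DF (r,kernel):
  L0 @0x2C[26] → 0x2D007  P=1,RW=1,US=1,PS=0
  L1 @0x2D[2] → 0x2F007  P=1,RW=1,US=1,PS=0
  L2 @0x2F[10] → 0x31007  P=1,RW=1,US=1,PS=0
  L3 @0x31[9] → 0x34007  P=1,RW=1,US=1,PS=0
  ✓ 0x342DF  — 4 lookups
#1 VA=0x10440E0FDD4 (r,kernel):
  L0 @0x2C[2] → 0x38007  P=1,RW=1,US=1,PS=0
  L1 @0x38[17] → 0x3C007  P=1,RW=1,US=1,PS=0
  L2 @0x3C[7] → 0x3F007  P=1,RW=1,US=1,PS=0
  L3 @0x3F[15] → 0x40007  P=1,RW=1,US=1,PS=0
  ✓ 0x40DD4  — 4 lookups

Entries read for #1: 4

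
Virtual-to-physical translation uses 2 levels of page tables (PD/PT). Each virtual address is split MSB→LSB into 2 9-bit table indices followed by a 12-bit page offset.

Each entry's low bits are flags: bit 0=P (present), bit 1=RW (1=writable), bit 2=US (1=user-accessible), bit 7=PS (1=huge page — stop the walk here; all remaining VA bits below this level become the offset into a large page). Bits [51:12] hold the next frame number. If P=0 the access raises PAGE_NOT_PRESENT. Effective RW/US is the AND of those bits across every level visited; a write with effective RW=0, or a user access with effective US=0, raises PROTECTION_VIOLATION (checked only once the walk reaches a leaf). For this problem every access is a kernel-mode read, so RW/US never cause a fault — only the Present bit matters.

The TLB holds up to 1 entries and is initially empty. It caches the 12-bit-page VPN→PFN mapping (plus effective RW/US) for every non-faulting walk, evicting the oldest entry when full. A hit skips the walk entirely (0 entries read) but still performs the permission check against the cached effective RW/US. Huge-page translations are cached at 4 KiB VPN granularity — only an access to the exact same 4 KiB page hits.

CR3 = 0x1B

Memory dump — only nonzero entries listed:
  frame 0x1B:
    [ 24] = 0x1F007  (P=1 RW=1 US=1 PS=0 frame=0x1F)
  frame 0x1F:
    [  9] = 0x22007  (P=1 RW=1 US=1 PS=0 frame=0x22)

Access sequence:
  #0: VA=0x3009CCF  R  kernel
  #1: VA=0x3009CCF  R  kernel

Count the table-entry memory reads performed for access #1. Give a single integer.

Trace:
#0 VA=0x3009CCF (r,kernel):
  lvl0: tbl 0x1B, slot 24 ⇒ 0x1F007 (P1/RW1/US1/PS0)
  lvl1: tbl 0x1F, slot 9 ⇒ 0x22007 (P1/RW1/US1/PS0)
  → PA=0x22CCF  (2 entries read)
#1 VA=0x3009CCF (r,kernel):
  TLB hit vpn=0x3009 → PA=0x22CCF

Entries read for #1: 0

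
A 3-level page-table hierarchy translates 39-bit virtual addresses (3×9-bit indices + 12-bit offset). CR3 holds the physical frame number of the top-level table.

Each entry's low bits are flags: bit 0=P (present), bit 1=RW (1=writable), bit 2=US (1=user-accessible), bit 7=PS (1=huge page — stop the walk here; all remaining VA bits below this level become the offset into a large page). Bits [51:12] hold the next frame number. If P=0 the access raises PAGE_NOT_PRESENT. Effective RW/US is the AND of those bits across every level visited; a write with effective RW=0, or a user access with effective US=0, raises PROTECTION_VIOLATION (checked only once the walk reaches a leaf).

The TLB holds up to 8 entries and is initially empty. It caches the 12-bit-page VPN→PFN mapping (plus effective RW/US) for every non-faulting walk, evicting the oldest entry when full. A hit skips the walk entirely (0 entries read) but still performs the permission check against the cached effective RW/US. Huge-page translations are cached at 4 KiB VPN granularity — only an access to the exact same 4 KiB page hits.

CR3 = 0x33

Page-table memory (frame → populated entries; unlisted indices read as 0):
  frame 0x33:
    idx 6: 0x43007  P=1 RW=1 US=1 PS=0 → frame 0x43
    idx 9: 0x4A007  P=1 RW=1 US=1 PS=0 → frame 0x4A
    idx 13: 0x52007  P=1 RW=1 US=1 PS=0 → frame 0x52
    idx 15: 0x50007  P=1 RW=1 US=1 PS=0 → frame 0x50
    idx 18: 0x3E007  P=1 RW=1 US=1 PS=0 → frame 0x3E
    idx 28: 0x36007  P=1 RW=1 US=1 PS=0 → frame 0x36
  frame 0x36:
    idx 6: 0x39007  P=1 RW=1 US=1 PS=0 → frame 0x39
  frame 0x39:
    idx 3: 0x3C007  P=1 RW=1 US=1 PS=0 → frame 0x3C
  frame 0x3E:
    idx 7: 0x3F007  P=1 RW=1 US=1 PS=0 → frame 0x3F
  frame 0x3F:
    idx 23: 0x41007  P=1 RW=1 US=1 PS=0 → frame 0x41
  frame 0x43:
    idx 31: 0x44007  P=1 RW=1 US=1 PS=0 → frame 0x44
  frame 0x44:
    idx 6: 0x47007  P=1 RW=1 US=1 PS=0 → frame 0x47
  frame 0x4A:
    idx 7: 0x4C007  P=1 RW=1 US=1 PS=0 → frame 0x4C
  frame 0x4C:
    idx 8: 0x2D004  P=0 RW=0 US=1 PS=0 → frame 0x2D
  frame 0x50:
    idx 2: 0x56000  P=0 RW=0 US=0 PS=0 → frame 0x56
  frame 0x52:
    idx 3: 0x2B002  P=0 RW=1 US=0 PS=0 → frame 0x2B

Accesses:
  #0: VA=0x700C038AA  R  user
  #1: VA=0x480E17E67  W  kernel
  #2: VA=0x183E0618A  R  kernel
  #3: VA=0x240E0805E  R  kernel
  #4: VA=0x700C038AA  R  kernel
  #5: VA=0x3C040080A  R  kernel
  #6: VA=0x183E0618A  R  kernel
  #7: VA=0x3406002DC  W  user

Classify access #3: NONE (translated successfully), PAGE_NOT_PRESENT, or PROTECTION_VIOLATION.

Trace:
#0 VA=0x700C038AA (r,user):
  L0 @0x33[28] → 0x36007  P=1,RW=1,US=1,PS=0
  L1 @0x36[6] → 0x39007  P=1,RW=1,US=1,PS=0
  L2 @0x39[3] → 0x3C007  P=1,RW=1,US=1,PS=0
  ⇒ phys 0x3C8AA  [3 reads]
#1 VA=0x480E17E67 (w,kernel):
  L0 @0x33[18] → 0x3E007  P=1,RW=1,US=1,PS=0
  L1 @0x3E[7] → 0x3F007  P=1,RW=1,US=1,PS=0
  L2 @0x3F[23] → 0x41007  P=1,RW=1,US=1,PS=0
  ⇒ phys 0x41E67  [3 reads]
#2 VA=0x183E0618A (r,kernel):
  L0 @0x33[6] → 0x43007  P=1,RW=1,US=1,PS=0
  L1 @0x43[31] → 0x44007  P=1,RW=1,US=1,PS=0
  L2 @0x44[6] → 0x47007  P=1,RW=1,US=1,PS=0
  ⇒ phys 0x4718A  [3 reads]
#3 VA=0x240E0805E (r,kernel):
  L0 @0x33[9] → 0x4A007  P=1,RW=1,US=1,PS=0
  L1 @0x4A[7] → 0x4C007  P=1,RW=1,US=1,PS=0
  L2 @0x4C[8] → 0x2D004  P=0,RW=0,US=1,PS=0
  → PAGE_NOT_PRESENT  (3 entries read)
#4 VA=0x700C038AA (r,kernel):
  TLB hit vpn=0x700C03 → PA=0x3C8AA
#5 VA=0x3C040080A (r,kernel):
  L0 @0x33[15] → 0x50007  P=1,RW=1,US=1,PS=0
  L1 @0x50[2] → 0x56000  P=0,RW=0,US=0,PS=0
  → PAGE_NOT_PRESENT  (2 entries read)
#6 VA=0x183E0618A (r,kernel):
  TLB hit vpn=0x183E06 → PA=0x4718A
#7 VA=0x3406002DC (w,user):
  L0 @0x33[13] → 0x52007  P=1,RW=1,US=1,PS=0
  L1 @0x52[3] → 0x2B002  P=0,RW=1,US=0,PS=0
  → PAGE_NOT_PRESENT  (2 entries read)

Access #3 fault: PAGE_NOT_PRESENT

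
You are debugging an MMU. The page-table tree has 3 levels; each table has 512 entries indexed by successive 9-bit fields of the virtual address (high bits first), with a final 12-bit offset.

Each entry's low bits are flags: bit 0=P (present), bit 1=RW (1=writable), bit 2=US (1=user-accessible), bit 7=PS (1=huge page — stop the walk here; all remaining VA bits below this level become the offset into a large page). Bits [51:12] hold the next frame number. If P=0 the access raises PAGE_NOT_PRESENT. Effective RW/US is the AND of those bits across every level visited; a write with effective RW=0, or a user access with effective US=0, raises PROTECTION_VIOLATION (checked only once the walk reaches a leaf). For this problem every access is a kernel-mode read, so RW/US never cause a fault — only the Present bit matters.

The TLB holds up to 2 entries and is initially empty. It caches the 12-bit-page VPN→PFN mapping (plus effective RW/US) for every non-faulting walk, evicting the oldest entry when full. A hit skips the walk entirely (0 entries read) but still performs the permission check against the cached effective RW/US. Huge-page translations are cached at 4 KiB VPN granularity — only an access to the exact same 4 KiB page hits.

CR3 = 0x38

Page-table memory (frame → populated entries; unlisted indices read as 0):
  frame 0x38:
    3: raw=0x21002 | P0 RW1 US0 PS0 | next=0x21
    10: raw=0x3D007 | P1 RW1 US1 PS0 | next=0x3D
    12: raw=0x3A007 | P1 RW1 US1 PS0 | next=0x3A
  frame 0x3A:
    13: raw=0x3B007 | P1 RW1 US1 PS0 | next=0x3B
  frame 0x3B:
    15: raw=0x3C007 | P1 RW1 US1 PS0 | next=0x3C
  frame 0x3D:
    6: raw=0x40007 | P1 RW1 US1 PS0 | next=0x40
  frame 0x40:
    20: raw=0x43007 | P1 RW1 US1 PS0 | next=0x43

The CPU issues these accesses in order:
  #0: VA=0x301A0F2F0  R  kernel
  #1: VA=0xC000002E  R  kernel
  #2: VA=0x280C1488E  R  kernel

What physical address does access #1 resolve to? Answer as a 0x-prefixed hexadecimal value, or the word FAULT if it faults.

Walk each access:
#0 VA=0x301A0F2F0 (r,kernel):
  L0: frame=0x38 idx=12 entry=0x3A007 [P=1 RW=1 US=1 PS=0]
  L1: frame=0x3A idx=13 entry=0x3B007 [P=1 RW=1 US=1 PS=0]
  L2: frame=0x3B idx=15 entry=0x3C007 [P=1 RW=1 US=1 PS=0]
  ⇒ phys 0x3C2F0  [3 reads]
#1 VA=0xC000002E (r,kernel):
  L0: frame=0x38 idx=3 entry=0x21002 [P=0 RW=1 US=0 PS=0]
  → PAGE_NOT_PRESENT  (1 entries read)
#2 VA=0x280C1488E (r,kernel):
  L0: frame=0x38 idx=10 entry=0x3D007 [P=1 RW=1 US=1 PS=0]
  L1: frame=0x3D idx=6 entry=0x40007 [P=1 RW=1 US=1 PS=0]
  L2: frame=0x40 idx=20 entry=0x43007 [P=1 RW=1 US=1 PS=0]
  ⇒ phys 0x4388E  [3 reads]

Access #1 PA: FAULT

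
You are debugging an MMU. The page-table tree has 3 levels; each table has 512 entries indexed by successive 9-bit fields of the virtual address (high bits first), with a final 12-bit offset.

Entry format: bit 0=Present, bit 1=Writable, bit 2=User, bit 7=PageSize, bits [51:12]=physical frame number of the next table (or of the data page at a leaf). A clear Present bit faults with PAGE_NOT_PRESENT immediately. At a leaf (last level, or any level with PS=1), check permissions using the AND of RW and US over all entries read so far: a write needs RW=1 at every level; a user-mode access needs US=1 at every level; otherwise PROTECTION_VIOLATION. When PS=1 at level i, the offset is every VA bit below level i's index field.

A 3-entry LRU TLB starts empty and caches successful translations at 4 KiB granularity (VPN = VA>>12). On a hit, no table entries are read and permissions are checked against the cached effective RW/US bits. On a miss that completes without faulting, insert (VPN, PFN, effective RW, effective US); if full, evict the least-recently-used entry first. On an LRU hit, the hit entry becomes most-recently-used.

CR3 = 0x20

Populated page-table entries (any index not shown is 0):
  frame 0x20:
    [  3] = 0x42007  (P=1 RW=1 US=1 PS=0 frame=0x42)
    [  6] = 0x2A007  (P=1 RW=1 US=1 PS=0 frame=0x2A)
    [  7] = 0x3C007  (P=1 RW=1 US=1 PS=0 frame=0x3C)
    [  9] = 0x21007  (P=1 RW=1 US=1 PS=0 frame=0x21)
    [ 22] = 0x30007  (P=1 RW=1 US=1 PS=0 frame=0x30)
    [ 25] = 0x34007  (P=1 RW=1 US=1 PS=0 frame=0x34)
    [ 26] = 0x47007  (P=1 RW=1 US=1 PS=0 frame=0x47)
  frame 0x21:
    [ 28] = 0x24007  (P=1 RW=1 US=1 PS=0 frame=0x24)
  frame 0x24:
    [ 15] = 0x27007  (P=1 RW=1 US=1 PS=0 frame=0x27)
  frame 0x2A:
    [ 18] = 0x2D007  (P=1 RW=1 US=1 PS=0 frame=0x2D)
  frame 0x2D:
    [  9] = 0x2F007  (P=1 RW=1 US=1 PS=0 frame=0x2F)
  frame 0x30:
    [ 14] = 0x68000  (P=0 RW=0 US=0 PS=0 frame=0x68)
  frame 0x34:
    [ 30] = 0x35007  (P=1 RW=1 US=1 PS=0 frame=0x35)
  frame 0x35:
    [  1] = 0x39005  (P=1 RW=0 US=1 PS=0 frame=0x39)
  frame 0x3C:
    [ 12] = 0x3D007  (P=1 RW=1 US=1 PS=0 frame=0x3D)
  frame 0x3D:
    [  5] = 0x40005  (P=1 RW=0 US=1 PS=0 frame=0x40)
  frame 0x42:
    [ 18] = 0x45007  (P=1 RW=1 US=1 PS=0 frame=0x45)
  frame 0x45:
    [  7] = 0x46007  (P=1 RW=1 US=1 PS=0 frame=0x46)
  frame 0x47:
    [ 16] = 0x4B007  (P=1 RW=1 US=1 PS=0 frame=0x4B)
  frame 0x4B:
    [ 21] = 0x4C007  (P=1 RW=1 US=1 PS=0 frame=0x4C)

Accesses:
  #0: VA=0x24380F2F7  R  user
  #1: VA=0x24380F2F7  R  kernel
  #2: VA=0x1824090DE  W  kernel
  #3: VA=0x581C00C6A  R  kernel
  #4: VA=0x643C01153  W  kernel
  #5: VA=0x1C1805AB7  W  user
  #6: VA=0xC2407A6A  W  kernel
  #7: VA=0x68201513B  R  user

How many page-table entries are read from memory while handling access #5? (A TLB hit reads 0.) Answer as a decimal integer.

Walk each access:
#0 VA=0x24380F2F7 (r,user):
  [0] read 0x20 idx=9: raw=0x21007 flags P=1 W=1 U=1 S=0
  [1] read 0x21 idx=28: raw=0x24007 flags P=1 W=1 U=1 S=0
  [2] read 0x24 idx=15: raw=0x27007 flags P=1 W=1 U=1 S=0
  ✓ 0x272F7  — 3 lookups
#1 VA=0x24380F2F7 (r,kernel):
  TLB hit vpn=0x24380F → PA=0x272F7
#2 VA=0x1824090DE (w,kernel):
  [0] read 0x20 idx=6: raw=0x2A007 flags P=1 W=1 U=1 S=0
  [1] read 0x2A idx=18: raw=0x2D007 flags P=1 W=1 U=1 S=0
  [2] read 0x2D idx=9: raw=0x2F007 flags P=1 W=1 U=1 S=0
  ✓ 0x2F0DE  — 3 lookups
#3 VA=0x581C00C6A (r,kernel):
  [0] read 0x20 idx=22: raw=0x30007 flags P=1 W=1 U=1 S=0
  [1] read 0x30 idx=14: raw=0x68000 flags P=0 W=0 U=0 S=0
  ⇒ fault: PAGE_NOT_PRESENT  — 2 lookups
#4 VA=0x643C01153 (w,kernel):
  [0] read 0x20 idx=25: raw=0x34007 flags P=1 W=1 U=1 S=0
  [1] read 0x34 idx=30: raw=0x35007 flags P=1 W=1 U=1 S=0
  [2] read 0x35 idx=1: raw=0x39005 flags P=1 W=0 U=1 S=0
  ⇒ fault: PROTECTION_VIOLATION  — 3 lookups
#5 VA=0x1C1805AB7 (w,user):
  [0] read 0x20 idx=7: raw=0x3C007 flags P=1 W=1 U=1 S=0
  [1] read 0x3C idx=12: raw=0x3D007 flags P=1 W=1 U=1 S=0
  [2] read 0x3D idx=5: raw=0x40005 flags P=1 W=0 U=1 S=0
  ⇒ fault: PROTECTION_VIOLATION  — 3 lookups
#6 VA=0xC2407A6A (w,kernel):
  [0] read 0x20 idx=3: raw=0x42007 flags P=1 W=1 U=1 S=0
  [1] read 0x42 idx=18: raw=0x45007 flags P=1 W=1 U=1 S=0
  [2] read 0x45 idx=7: raw=0x46007 flags P=1 W=1 U=1 S=0
  ✓ 0x46A6A  — 3 lookups
#7 VA=0x68201513B (r,user):
  [0] read 0x20 idx=26: raw=0x47007 flags P=1 W=1 U=1 S=0
  [1] read 0x47 idx=16: raw=0x4B007 flags P=1 W=1 U=1 S=0
  [2] read 0x4B idx=21: raw=0x4C007 flags P=1 W=1 U=1 S=0
  ✓ 0x4C13B  — 3 lookups

Entries read for #5: 3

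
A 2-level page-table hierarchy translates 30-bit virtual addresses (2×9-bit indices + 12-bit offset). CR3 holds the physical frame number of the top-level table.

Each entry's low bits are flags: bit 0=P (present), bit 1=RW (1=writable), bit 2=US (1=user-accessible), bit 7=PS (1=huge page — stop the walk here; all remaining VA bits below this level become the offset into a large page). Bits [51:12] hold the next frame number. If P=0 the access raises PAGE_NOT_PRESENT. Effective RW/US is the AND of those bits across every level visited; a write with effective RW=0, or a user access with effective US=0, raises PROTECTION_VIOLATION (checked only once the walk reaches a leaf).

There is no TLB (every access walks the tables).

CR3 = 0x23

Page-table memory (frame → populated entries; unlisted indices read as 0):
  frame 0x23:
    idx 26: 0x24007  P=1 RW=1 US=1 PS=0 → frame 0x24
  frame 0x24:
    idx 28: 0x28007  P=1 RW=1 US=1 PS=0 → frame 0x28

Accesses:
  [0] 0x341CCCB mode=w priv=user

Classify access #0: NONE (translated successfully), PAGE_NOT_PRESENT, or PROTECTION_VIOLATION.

Walk each access:
#0 VA=0x341CCCB (w,user):
  [0] read 0x23 idx=26: raw=0x24007 flags P=1 W=1 U=1 S=0
  [1] read 0x24 idx=28: raw=0x28007 flags P=1 W=1 U=1 S=0
  ⇒ phys 0x28CCB  [2 reads]

Access #0 fault: NONE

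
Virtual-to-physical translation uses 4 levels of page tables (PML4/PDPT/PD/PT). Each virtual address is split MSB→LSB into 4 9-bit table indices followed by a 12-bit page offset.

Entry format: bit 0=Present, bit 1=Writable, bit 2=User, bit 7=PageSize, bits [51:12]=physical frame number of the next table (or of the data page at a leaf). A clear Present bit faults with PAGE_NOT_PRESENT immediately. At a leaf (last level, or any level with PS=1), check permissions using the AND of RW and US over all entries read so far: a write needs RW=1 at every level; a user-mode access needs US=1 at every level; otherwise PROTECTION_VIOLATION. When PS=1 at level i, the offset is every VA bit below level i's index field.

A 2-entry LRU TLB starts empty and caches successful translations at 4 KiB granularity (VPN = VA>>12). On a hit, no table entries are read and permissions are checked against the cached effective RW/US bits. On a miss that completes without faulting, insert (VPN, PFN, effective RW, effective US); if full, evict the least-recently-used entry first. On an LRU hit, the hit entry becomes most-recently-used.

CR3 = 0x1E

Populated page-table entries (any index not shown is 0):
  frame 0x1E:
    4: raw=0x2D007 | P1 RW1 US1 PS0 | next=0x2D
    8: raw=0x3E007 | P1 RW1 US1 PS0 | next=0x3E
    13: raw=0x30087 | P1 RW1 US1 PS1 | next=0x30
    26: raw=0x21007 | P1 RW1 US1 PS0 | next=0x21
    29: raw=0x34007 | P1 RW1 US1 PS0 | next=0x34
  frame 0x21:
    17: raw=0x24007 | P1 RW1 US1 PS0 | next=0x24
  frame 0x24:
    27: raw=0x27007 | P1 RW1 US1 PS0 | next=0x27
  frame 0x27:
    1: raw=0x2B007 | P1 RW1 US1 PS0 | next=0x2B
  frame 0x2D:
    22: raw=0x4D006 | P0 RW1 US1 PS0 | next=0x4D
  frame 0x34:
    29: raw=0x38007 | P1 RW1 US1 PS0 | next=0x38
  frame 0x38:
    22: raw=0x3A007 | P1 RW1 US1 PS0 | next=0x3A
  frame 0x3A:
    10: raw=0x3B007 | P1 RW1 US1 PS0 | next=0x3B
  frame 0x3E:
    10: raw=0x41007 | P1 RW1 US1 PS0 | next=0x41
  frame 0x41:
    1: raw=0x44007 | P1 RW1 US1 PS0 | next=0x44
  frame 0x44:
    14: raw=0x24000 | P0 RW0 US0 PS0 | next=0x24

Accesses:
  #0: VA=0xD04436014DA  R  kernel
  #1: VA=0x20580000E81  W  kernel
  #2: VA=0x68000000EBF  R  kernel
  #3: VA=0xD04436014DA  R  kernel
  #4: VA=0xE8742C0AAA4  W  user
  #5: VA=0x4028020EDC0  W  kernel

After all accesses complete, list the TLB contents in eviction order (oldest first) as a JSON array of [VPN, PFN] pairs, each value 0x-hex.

Walk each access:
#0 VA=0xD04436014DA (r,kernel):
  [0] read 0x1E idx=26: raw=0x21007 flags P=1 W=1 U=1 S=0
  [1] read 0x21 idx=17: raw=0x24007 flags P=1 W=1 U=1 S=0
  [2] read 0x24 idx=27: raw=0x27007 flags P=1 W=1 U=1 S=0
  [3] read 0x27 idx=1: raw=0x2B007 flags P=1 W=1 U=1 S=0
  → PA=0x2B4DA  (4 entries read)
#1 VA=0x20580000E81 (w,kernel):
  [0] read 0x1E idx=4: raw=0x2D007 flags P=1 W=1 U=1 S=0
  [1] read 0x2D idx=22: raw=0x4D006 flags P=0 W=1 U=1 S=0
  → PAGE_NOT_PRESENT  (2 entries read)
#2 VA=0x68000000EBF (r,kernel):
  [0] read 0x1E idx=13: raw=0x30087 flags P=1 W=1 U=1 S=1
  → PA=0x30EBF (huge @L0)  (1 entries read)
#3 VA=0xD04436014DA (r,kernel):
  TLB hit vpn=0xD0443601 → PA=0x2B4DA
#4 VA=0xE8742C0AAA4 (w,user):
  [0] read 0x1E idx=29: raw=0x34007 flags P=1 W=1 U=1 S=0
  [1] read 0x34 idx=29: raw=0x38007 flags P=1 W=1 U=1 S=0
  [2] read 0x38 idx=22: raw=0x3A007 flags P=1 W=1 U=1 S=0
  [3] read 0x3A idx=10: raw=0x3B007 flags P=1 W=1 U=1 S=0
  → PA=0x3BAA4  (4 entries read)
#5 VA=0x4028020EDC0 (w,kernel):
  [0] read 0x1E idx=8: raw=0x3E007 flags P=1 W=1 U=1 S=0
  [1] read 0x3E idx=10: raw=0x41007 flags P=1 W=1 U=1 S=0
  [2] read 0x41 idx=1: raw=0x44007 flags P=1 W=1 U=1 S=0
  [3] read 0x44 idx=14: raw=0x24000 flags P=0 W=0 U=0 S=0
  → PAGE_NOT_PRESENT  (4 entries read)

TLB: [["0xD0443601", "0x2B"], ["0xE8742C0A", "0x3B"]]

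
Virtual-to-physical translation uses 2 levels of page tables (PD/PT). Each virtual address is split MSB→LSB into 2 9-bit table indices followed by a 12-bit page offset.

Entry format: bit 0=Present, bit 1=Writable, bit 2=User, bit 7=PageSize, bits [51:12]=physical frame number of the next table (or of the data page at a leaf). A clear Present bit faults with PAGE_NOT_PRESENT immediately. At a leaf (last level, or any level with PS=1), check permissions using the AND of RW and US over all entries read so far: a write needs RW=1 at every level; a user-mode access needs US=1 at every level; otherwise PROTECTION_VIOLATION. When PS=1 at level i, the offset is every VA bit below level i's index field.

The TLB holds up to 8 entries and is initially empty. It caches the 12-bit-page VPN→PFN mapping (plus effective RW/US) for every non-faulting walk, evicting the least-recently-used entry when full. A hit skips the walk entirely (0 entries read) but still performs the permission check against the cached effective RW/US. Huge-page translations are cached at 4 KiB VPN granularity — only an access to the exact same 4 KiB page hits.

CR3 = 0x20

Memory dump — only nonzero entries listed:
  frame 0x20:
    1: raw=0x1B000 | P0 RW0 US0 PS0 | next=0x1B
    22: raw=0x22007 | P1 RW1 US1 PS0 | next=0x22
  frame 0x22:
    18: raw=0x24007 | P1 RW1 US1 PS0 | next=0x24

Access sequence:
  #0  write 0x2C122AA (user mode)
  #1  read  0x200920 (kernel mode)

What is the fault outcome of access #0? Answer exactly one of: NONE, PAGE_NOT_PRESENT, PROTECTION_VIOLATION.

Trace:
#0 VA=0x2C122AA (w,user):
  L0: frame=0x20 idx=22 entry=0x22007 [P=1 RW=1 US=1 PS=0]
  L1: frame=0x22 idx=18 entry=0x24007 [P=1 RW=1 US=1 PS=0]
  ⇒ phys 0x242AA  [2 reads]
#1 VA=0x200920 (r,kernel):
  L0: frame=0x20 idx=1 entry=0x1B000 [P=0 RW=0 US=0 PS=0]
  ⇒ fault: PAGE_NOT_PRESENT  — 1 lookups

Access #0 fault: NONE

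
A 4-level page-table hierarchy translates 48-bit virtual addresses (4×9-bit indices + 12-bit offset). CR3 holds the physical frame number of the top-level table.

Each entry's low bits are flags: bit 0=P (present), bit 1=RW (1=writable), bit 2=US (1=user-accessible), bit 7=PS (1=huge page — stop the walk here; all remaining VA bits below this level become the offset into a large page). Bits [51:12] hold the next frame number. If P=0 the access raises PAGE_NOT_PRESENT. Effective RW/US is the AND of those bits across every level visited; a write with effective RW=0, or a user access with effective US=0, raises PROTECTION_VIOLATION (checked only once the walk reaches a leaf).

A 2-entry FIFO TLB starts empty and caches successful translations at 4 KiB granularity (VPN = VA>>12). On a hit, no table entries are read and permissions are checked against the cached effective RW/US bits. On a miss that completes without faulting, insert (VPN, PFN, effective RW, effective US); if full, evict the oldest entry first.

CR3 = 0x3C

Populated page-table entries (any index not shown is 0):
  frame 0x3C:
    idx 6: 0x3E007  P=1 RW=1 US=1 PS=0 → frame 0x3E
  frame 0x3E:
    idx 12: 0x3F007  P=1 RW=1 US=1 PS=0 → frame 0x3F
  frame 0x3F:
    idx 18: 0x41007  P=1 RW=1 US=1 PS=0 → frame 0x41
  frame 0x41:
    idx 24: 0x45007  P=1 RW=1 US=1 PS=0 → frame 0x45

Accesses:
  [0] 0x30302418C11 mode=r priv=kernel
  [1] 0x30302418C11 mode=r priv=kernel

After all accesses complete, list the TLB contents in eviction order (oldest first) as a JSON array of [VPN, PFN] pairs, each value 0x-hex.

Per-access translation:
#0 VA=0x30302418C11 (r,kernel):
  [0] read 0x3C idx=6: raw=0x3E007 flags P=1 W=1 U=1 S=0
  [1] read 0x3E idx=12: raw=0x3F007 flags P=1 W=1 U=1 S=0
  [2] read 0x3F idx=18: raw=0x41007 flags P=1 W=1 U=1 S=0
  [3] read 0x41 idx=24: raw=0x45007 flags P=1 W=1 U=1 S=0
  → PA=0x45C11  (4 entries read)
#1 VA=0x30302418C11 (r,kernel):
  TLB hit vpn=0x30302418 → PA=0x45C11

TLB: [["0x30302418", "0x45"]]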